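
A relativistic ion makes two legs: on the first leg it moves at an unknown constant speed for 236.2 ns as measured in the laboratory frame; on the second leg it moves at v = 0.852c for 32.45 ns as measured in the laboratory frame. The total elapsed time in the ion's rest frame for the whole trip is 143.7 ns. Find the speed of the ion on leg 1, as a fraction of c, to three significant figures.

Leg 1: speed unknown; τ_1 = 236.2/γ_1.
Leg 2: γ = 1/√(1 − 0.852²) = 1/√0.2741 = 1.910; τ_2 = 32.45/1.910 = 16.99 ns.
Total proper time: τ_1 + 16.99 = 143.7, so τ_1 = 143.7 − 16.99 = 126.7 ns.
γ_1 = 236.2/126.7 = 1.864; β = √(1 − 1/γ²) = √0.7122.

β = 0.844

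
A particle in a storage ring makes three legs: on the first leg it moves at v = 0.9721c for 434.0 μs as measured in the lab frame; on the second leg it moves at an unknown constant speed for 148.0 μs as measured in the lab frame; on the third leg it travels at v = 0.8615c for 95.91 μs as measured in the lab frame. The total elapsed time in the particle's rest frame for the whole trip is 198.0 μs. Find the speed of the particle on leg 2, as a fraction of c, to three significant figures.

β = 0.947

Leg 1: γ = 1/√(1 − 0.9721²) = 1/√0.05502 = 4.263; τ_1 = 434.0/4.263 = 101.8 μs.
Leg 2: speed unknown; τ_2 = 148.0/γ_2.
Leg 3: γ = 1/√(1 − 0.8615²) = 1/√0.2578 = 1.969; τ_3 = 95.91/1.969 = 48.70 μs.
Total proper time: 101.8 + τ_2 + 48.70 = 198.0, so τ_2 = 198.0 − 150.5 = 47.50 μs.
γ_2 = 148.0/47.50 = 3.116; β = √(1 − 1/γ²) = √0.8970.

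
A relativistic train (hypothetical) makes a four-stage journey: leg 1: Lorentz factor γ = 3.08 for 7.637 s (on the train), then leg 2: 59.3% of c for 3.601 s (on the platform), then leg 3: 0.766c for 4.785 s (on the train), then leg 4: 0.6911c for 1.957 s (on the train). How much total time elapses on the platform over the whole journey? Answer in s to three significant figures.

Leg 1: γ = 3.08; Δt_1 = 3.080 × 7.637 = 23.52 s.
Leg 2: 3.601 s is already measured on the platform.
Leg 3: γ = 1/√(1 − 0.766²) = 1/√0.4132 = 1.556; Δt_3 = 1.556 × 4.785 = 7.444 s.
Leg 4: γ = 1/√(1 − 0.6911²) = 1/√0.5224 = 1.384; Δt_4 = 1.384 × 1.957 = 2.708 s.
Total: 23.52 + 3.601 + 7.444 + 2.708 s.

Δt = 37.3 s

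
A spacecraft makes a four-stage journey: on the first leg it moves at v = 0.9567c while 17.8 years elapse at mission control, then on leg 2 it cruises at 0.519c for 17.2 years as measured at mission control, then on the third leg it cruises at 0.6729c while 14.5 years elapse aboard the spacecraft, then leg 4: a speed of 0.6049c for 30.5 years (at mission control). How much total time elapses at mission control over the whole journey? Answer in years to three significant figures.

Δt = 85.1 years

Leg 1: 17.8 years is already measured at mission control.
Leg 2: 17.2 years is already measured at mission control.
Leg 3: γ = 1/√(1 − 0.6729²) = 1/√0.5472 = 1.352; Δt_3 = 1.352 × 14.5 = 19.60 years.
Leg 4: 30.5 years is already measured at mission control.
Total: 17.80 + 17.20 + 19.60 + 30.50 years.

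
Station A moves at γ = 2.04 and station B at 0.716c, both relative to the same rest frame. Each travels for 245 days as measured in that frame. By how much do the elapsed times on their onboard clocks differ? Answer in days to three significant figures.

|τ_A − τ_B| = 50.9 days

A: γ = 2.04; τ_A = 245/2.040 = 120.1 days.
B: γ = 1/√(1 − 0.716²) = 1/√0.4873 = 1.432; τ_B = 245/1.432 = 171.0 days.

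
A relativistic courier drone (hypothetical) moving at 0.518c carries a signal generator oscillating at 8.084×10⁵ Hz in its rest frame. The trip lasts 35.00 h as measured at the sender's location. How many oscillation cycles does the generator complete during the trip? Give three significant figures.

γ = 1/√(1 − 0.518²) = 1/√0.7317 = 1.169
The oscillator's own cycle count is N = f × τ where τ is the proper time aboard the drone. τ = Δt/γ = 35.00/1.169 = 29.94 h = 1.078×10⁵ s.
N = 8.084×10⁵ × 1.078×10⁵ = 8.713×10¹⁰.

N = 8.71×10¹⁰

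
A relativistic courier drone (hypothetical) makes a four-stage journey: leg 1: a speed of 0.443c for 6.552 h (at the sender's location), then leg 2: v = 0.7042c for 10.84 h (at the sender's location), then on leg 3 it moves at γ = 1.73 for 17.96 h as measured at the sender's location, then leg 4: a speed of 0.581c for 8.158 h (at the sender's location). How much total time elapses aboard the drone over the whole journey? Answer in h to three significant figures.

τ = 30.6 h

Leg 1: γ = 1/√(1 − 0.443²) = 1/√0.8038 = 1.115; τ_1 = 6.552/1.115 = 5.874 h.
Leg 2: γ = 1/√(1 − 0.7042²) = 1/√0.5041 = 1.408; τ_2 = 10.84/1.408 = 7.696 h.
Leg 3: γ = 1.73; τ_3 = 17.96/1.730 = 10.38 h.
Leg 4: γ = 1/√(1 − 0.581²) = 1/√0.6624 = 1.229; τ_4 = 8.158/1.229 = 6.640 h.
Total: 5.874 + 7.696 + 10.38 + 6.640 h.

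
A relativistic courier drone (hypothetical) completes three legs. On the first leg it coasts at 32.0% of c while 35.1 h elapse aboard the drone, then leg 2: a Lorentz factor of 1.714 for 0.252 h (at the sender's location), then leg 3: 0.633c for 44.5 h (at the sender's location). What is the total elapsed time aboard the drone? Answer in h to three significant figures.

τ = 69.7 h

Leg 1: 35.1 h is already measured aboard the drone.
Leg 2: γ = 1.714; τ_2 = 0.252/1.714 = 0.1470 h.
Leg 3: γ = 1/√(1 − 0.633²) = 1/√0.5993 = 1.292; τ_3 = 44.5/1.292 = 34.45 h.
Total: 35.10 + 0.1470 + 34.45 h.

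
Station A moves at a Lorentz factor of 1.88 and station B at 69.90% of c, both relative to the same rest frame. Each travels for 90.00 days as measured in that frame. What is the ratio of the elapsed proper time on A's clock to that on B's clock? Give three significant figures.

A: γ = 1.88. B: β = 0.6990; γ = 1/√(1 − 0.6990²) = 1/√0.5114 = 1.398.
τ_A/τ_B = γ_B/γ_A = 1.398/1.880 = 0.7438, so τ_A/τ_B = 0.7438.

τ_A/τ_B = 0.744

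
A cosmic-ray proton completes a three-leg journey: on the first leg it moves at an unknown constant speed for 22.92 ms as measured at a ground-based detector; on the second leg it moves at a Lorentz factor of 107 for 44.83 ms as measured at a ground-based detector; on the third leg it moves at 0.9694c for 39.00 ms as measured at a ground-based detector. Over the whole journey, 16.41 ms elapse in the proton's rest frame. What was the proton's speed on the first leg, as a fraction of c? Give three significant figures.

Leg 1: speed unknown; τ_1 = 22.92/γ_1.
Leg 2: γ = 107; τ_2 = 44.83/107.0 = 0.4190 ms.
Leg 3: γ = 1/√(1 − 0.9694²) = 1/√0.06026 = 4.074; τ_3 = 39.00/4.074 = 9.574 ms.
Total proper time: τ_1 + 0.4190 + 9.574 = 16.41, so τ_1 = 16.41 − 9.993 = 6.417 ms.
γ_1 = 22.92/6.417 = 3.572; β = √(1 − 1/γ²) = √0.9216.

β = 0.960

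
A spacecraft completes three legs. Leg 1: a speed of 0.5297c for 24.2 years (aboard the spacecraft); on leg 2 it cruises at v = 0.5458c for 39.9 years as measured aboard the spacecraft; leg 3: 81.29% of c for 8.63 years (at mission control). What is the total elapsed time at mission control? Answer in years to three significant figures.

Δt = 84.8 years

Leg 1: γ = 1/√(1 − 0.5297²) = 1/√0.7194 = 1.179; Δt_1 = 1.179 × 24.2 = 28.53 years.
Leg 2: γ = 1/√(1 − 0.5458²) = 1/√0.7021 = 1.193; Δt_2 = 1.193 × 39.9 = 47.62 years.
Leg 3: 8.63 years is already measured at mission control.
Total: 28.53 + 47.62 + 8.630 years.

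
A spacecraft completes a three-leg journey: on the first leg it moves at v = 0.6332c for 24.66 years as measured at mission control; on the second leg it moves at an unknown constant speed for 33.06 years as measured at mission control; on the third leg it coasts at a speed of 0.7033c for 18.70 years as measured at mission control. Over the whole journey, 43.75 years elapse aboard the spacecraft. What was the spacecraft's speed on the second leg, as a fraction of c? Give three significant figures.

β = 0.939

Leg 1: γ = 1/√(1 − 0.6332²) = 1/√0.5991 = 1.292; τ_1 = 24.66/1.292 = 19.09 years.
Leg 2: speed unknown; τ_2 = 33.06/γ_2.
Leg 3: γ = 1/√(1 − 0.7033²) = 1/√0.5054 = 1.407; τ_3 = 18.70/1.407 = 13.29 years.
Total proper time: 19.09 + τ_2 + 13.29 = 43.75, so τ_2 = 43.75 − 32.38 = 11.37 years.
γ_2 = 33.06/11.37 = 2.908; β = √(1 − 1/γ²) = √0.8817.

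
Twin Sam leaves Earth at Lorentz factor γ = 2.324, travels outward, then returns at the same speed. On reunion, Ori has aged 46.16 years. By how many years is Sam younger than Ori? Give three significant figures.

Δt − τ = 26.3 years

γ = 2.324
Sam's elapsed proper time: τ = 46.16/2.324 = 19.86 years.
Age gap = Δt − τ = 46.16 − 19.86 years.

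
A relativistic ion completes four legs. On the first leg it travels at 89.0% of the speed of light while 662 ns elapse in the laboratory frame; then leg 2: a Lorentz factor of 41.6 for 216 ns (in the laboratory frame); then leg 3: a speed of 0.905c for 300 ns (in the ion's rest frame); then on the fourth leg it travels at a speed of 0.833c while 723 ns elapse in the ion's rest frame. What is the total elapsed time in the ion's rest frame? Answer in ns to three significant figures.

Leg 1: β = 0.890; γ = 1/√(1 − 0.890²) = 1/√0.2079 = 2.193; τ_1 = 662/2.193 = 301.8 ns.
Leg 2: γ = 41.6; τ_2 = 216/41.60 = 5.192 ns.
Leg 3: 300 ns is already measured in the ion's rest frame.
Leg 4: 723 ns is already measured in the ion's rest frame.
Total: 301.8 + 5.192 + 300.0 + 723.0 ns.

τ = 1330 ns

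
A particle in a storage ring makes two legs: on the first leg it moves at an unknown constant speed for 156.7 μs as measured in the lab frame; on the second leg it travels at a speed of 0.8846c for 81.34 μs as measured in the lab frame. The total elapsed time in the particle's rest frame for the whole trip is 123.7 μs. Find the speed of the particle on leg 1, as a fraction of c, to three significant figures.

Leg 1: speed unknown; τ_1 = 156.7/γ_1.
Leg 2: γ = 1/√(1 − 0.8846²) = 1/√0.2175 = 2.144; τ_2 = 81.34/2.144 = 37.93 μs.
Total proper time: τ_1 + 37.93 = 123.7, so τ_1 = 123.7 − 37.93 = 85.77 μs.
γ_1 = 156.7/85.77 = 1.827; β = √(1 − 1/γ²) = √0.7004.

β = 0.837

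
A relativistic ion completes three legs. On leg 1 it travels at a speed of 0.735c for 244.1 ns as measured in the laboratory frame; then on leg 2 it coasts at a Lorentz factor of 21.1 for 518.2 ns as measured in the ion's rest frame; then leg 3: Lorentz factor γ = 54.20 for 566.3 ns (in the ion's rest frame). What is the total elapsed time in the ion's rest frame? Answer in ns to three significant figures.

τ = 1250 ns

Leg 1: γ = 1/√(1 − 0.735²) = 1/√0.4598 = 1.475; τ_1 = 244.1/1.475 = 165.5 ns.
Leg 2: 518.2 ns is already measured in the ion's rest frame.
Leg 3: 566.3 ns is already measured in the ion's rest frame.
Total: 165.5 + 518.2 + 566.3 ns.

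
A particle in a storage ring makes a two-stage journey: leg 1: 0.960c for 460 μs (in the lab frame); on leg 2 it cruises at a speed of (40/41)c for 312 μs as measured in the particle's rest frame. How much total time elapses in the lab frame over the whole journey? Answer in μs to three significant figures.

Δt = 1880 μs

Leg 1: 460 μs is already measured in the lab frame.
Leg 2: γ = 1/√(1 − (40/41)²) = 41/9 ≈ 4.556; Δt_2 = 4.556 × 312 = 1421 μs.
Total: 460.0 + 1421 μs.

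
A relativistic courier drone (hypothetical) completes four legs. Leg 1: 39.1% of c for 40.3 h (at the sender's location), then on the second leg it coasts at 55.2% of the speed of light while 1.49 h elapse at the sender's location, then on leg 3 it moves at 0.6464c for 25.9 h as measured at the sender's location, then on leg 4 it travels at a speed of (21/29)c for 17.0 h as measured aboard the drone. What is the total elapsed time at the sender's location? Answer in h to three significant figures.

Leg 1: 40.3 h is already measured at the sender's location.
Leg 2: 1.49 h is already measured at the sender's location.
Leg 3: 25.9 h is already measured at the sender's location.
Leg 4: γ = 1/√(1 − (21/29)²) = 29/20 = 1.450; Δt_4 = 1.450 × 17.0 = 24.65 h.
Total: 40.30 + 1.490 + 25.90 + 24.65 h.

Δt = 92.3 h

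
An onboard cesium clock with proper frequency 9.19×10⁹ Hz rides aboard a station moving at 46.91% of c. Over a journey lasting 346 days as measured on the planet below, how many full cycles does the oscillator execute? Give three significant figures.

N = 2.43×10¹⁷

β = 0.4691; γ = 1/√(1 − 0.4691²) = 1/√0.7799 = 1.132
The oscillator's own cycle count is N = f × τ where τ is the proper time aboard the station. τ = Δt/γ = 346/1.132 = 305.6 days = 2.640×10⁷ s.
N = 9.19×10⁹ × 2.640×10⁷ = 2.426×10¹⁷.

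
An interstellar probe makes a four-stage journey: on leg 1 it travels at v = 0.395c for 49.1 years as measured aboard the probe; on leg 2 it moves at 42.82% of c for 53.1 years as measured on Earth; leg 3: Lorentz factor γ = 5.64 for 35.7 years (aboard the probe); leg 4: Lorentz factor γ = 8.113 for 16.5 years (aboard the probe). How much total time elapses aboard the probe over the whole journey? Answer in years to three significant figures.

Leg 1: 49.1 years is already measured aboard the probe.
Leg 2: β = 0.4282; γ = 1/√(1 − 0.4282²) = 1/√0.8166 = 1.107; τ_2 = 53.1/1.107 = 47.99 years.
Leg 3: 35.7 years is already measured aboard the probe.
Leg 4: 16.5 years is already measured aboard the probe.
Total: 49.10 + 47.99 + 35.70 + 16.50 years.

τ = 149 years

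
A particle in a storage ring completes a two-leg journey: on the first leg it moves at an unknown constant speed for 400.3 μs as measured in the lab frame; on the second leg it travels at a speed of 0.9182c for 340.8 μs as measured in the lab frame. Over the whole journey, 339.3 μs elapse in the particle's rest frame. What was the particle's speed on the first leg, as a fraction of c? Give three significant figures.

β = 0.860

Leg 1: speed unknown; τ_1 = 400.3/γ_1.
Leg 2: γ = 1/√(1 − 0.9182²) = 1/√0.1569 = 2.525; τ_2 = 340.8/2.525 = 135.0 μs.
Total proper time: τ_1 + 135.0 = 339.3, so τ_1 = 339.3 − 135.0 = 204.3 μs.
γ_1 = 400.3/204.3 = 1.959; β = √(1 − 1/γ²) = √0.7395.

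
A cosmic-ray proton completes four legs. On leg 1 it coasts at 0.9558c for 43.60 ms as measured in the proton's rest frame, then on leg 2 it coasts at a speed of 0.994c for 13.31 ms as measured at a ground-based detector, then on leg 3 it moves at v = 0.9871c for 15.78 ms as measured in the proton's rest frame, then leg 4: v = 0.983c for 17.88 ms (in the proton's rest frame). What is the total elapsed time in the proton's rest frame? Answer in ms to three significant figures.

Leg 1: 43.60 ms is already measured in the proton's rest frame.
Leg 2: γ = 1/√(1 − 0.994²) = 1/√0.01196 = 9.142; τ_2 = 13.31/9.142 = 1.456 ms.
Leg 3: 15.78 ms is already measured in the proton's rest frame.
Leg 4: 17.88 ms is already measured in the proton's rest frame.
Total: 43.60 + 1.456 + 15.78 + 17.88 ms.

τ = 78.7 ms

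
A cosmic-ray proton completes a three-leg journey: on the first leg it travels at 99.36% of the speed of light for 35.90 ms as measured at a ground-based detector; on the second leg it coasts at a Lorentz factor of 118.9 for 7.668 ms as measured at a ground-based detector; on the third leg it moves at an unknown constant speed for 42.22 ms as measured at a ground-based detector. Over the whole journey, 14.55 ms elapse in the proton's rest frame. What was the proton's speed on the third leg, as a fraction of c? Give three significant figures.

Leg 1: β = 0.9936; γ = 1/√(1 − 0.9936²) = 1/√0.01276 = 8.853; τ_1 = 35.90/8.853 = 4.055 ms.
Leg 2: γ = 118.9; τ_2 = 7.668/118.9 = 0.06449 ms.
Leg 3: speed unknown; τ_3 = 42.22/γ_3.
Total proper time: 4.055 + 0.06449 + τ_3 = 14.55, so τ_3 = 14.55 − 4.120 = 10.43 ms.
γ_3 = 42.22/10.43 = 4.048; β = √(1 − 1/γ²) = √0.9390.

β = 0.969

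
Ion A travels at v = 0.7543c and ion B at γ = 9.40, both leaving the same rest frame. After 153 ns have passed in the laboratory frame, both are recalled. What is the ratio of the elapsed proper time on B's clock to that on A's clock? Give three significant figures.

A: γ = 1/√(1 − 0.7543²) = 1/√0.4310 = 1.523. B: γ = 9.40.
τ_A/τ_B = γ_B/γ_A = 9.400/1.523 = 6.171, so τ_B/τ_A = 0.1620.

τ_B/τ_A = 0.162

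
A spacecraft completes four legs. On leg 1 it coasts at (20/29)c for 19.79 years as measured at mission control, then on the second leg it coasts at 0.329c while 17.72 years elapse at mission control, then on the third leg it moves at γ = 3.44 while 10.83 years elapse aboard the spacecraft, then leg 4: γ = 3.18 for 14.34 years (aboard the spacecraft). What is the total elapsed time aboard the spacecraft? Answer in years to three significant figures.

Leg 1: γ = 1/√(1 − (20/29)²) = 29/21 ≈ 1.381; τ_1 = 19.79/1.381 = 14.33 years.
Leg 2: γ = 1/√(1 − 0.329²) = 1/√0.8918 = 1.059; τ_2 = 17.72/1.059 = 16.73 years.
Leg 3: 10.83 years is already measured aboard the spacecraft.
Leg 4: 14.34 years is already measured aboard the spacecraft.
Total: 14.33 + 16.73 + 10.83 + 14.34 years.

τ = 56.2 years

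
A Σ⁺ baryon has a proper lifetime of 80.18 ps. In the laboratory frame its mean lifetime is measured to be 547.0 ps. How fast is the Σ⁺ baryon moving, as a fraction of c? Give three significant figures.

γ = Δt/τ₀ = 547.0/80.18 = 6.822
β = √(1 − 1/γ²) = √(1 − 0.02149) = √0.9785

v = 0.989c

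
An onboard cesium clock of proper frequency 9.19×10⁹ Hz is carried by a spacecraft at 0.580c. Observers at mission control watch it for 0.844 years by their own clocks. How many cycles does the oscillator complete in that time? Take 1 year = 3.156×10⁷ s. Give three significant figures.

N = 1.99×10¹⁷

γ = 1/√(1 − 0.580²) = 1/√0.6636 = 1.228
During 0.844 years of lab time, the oscillator's proper time advances by τ = Δt/γ = 0.844/1.228 = 0.6875 years = 2.170×10⁷ s.
N = f × τ = 9.19×10⁹ × 2.170×10⁷ = 1.994×10¹⁷.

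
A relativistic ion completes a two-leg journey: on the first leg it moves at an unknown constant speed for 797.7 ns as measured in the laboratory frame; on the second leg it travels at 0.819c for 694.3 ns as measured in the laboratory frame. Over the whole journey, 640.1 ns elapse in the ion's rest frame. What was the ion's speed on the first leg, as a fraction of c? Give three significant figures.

β = 0.953

Leg 1: speed unknown; τ_1 = 797.7/γ_1.
Leg 2: γ = 1/√(1 − 0.819²) = 1/√0.3292 = 1.743; τ_2 = 694.3/1.743 = 398.4 ns.
Total proper time: τ_1 + 398.4 = 640.1, so τ_1 = 640.1 − 398.4 = 241.7 ns.
γ_1 = 797.7/241.7 = 3.300; β = √(1 − 1/γ²) = √0.9082.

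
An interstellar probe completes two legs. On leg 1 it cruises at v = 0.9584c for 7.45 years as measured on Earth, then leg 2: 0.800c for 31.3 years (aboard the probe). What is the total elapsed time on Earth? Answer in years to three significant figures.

Leg 1: 7.45 years is already measured on Earth.
Leg 2: γ = 1/√(1 − 0.800²) = 5/3 ≈ 1.667; Δt_2 = 1.667 × 31.3 = 52.17 years.
Total: 7.450 + 52.17 years.

Δt = 59.6 years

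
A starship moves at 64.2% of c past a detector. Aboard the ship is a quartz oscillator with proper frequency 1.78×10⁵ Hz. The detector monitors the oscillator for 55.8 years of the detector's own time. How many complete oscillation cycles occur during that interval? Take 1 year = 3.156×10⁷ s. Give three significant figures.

N = 2.40×10¹⁴

β = 0.642; γ = 1/√(1 − 0.642²) = 1/√0.5878 = 1.304
During 55.8 years of lab time, the oscillator's proper time advances by τ = Δt/γ = 55.8/1.304 = 42.78 years = 1.350×10⁹ s.
N = f × τ = 1.78×10⁵ × 1.350×10⁹ = 2.403×10¹⁴.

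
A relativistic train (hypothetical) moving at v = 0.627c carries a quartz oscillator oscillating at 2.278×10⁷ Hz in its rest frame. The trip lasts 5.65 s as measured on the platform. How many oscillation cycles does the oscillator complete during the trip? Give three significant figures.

N = 1.00×10⁸

γ = 1/√(1 − 0.627²) = 1/√0.6069 = 1.284
The oscillator's own cycle count is N = f × τ where τ is the proper time on the train. τ = Δt/γ = 5.65/1.284 = 4.401 s = 4.401×10⁰ s.
N = 2.278×10⁷ × 4.401×10⁰ = 1.003×10⁸.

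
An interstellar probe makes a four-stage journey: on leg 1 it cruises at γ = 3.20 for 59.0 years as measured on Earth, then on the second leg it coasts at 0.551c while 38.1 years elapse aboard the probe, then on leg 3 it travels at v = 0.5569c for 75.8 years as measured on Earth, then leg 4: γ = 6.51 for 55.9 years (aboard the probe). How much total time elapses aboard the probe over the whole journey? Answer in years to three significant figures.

τ = 175 years

Leg 1: γ = 3.20; τ_1 = 59.0/3.200 = 18.44 years.
Leg 2: 38.1 years is already measured aboard the probe.
Leg 3: γ = 1/√(1 − 0.5569²) = 1/√0.6899 = 1.204; τ_3 = 75.8/1.204 = 62.96 years.
Leg 4: 55.9 years is already measured aboard the probe.
Total: 18.44 + 38.10 + 62.96 + 55.90 years.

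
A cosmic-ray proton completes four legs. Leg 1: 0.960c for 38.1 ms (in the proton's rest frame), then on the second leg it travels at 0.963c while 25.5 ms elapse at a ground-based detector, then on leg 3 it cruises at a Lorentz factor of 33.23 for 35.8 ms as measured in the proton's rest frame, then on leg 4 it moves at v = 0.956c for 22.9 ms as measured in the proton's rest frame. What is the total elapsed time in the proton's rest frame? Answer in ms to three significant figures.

Leg 1: 38.1 ms is already measured in the proton's rest frame.
Leg 2: γ = 1/√(1 − 0.963²) = 1/√0.07263 = 3.711; τ_2 = 25.5/3.711 = 6.872 ms.
Leg 3: 35.8 ms is already measured in the proton's rest frame.
Leg 4: 22.9 ms is already measured in the proton's rest frame.
Total: 38.10 + 6.872 + 35.80 + 22.90 ms.

τ = 104 ms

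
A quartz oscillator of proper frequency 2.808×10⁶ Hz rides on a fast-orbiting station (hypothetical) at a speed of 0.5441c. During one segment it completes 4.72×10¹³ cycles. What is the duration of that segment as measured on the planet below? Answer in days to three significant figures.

Δt = 232 days

γ = 1/√(1 − 0.5441²) = 1/√0.7040 = 1.192
Proper time for N cycles: τ = N/f = 4.72×10¹³/(2.808×10⁶) = 1.681×10⁷ s = 194.5 days.
Lab-frame duration Δt = γτ = 1.192 × 194.5 = 231.9 days.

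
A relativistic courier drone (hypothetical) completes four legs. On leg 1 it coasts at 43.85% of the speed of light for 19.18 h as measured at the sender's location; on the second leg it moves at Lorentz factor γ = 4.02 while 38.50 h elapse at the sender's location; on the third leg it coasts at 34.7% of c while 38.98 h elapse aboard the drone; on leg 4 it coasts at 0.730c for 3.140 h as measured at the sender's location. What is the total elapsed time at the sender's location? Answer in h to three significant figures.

Leg 1: 19.18 h is already measured at the sender's location.
Leg 2: 38.50 h is already measured at the sender's location.
Leg 3: β = 0.347; γ = 1/√(1 − 0.347²) = 1/√0.8796 = 1.066; Δt_3 = 1.066 × 38.98 = 41.56 h.
Leg 4: 3.140 h is already measured at the sender's location.
Total: 19.18 + 38.50 + 41.56 + 3.140 h.

Δt = 102 h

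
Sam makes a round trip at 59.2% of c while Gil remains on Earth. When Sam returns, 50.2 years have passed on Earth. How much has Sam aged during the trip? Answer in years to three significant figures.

β = 0.592; γ = 1/√(1 − 0.592²) = 1/√0.6495 = 1.241
Sam's clock measures proper time along the trip: τ = Δt/γ = 50.2/1.241 years.

τ = 40.5 years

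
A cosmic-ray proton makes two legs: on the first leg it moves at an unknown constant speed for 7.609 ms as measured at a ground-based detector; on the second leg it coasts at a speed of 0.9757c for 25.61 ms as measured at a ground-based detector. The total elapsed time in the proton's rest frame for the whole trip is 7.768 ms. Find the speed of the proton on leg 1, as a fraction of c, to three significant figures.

Leg 1: speed unknown; τ_1 = 7.609/γ_1.
Leg 2: γ = 1/√(1 − 0.9757²) = 1/√0.04801 = 4.564; τ_2 = 25.61/4.564 = 5.611 ms.
Total proper time: τ_1 + 5.611 = 7.768, so τ_1 = 7.768 − 5.611 = 2.157 ms.
γ_1 = 7.609/2.157 = 3.528; β = √(1 − 1/γ²) = √0.9197.

β = 0.959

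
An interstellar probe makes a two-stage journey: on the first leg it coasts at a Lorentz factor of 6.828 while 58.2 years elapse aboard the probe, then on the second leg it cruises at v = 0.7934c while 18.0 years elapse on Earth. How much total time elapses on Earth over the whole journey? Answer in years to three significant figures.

Δt = 415 years

Leg 1: γ = 6.828; Δt_1 = 6.828 × 58.2 = 397.4 years.
Leg 2: 18.0 years is already measured on Earth.
Total: 397.4 + 18.00 years.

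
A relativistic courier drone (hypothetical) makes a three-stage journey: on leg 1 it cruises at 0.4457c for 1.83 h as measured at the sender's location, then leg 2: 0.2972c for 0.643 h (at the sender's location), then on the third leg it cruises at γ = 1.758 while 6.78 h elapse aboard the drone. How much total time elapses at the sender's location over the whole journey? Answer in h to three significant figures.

Leg 1: 1.83 h is already measured at the sender's location.
Leg 2: 0.643 h is already measured at the sender's location.
Leg 3: γ = 1.758; Δt_3 = 1.758 × 6.78 = 11.92 h.
Total: 1.830 + 0.6430 + 11.92 h.

Δt = 14.4 h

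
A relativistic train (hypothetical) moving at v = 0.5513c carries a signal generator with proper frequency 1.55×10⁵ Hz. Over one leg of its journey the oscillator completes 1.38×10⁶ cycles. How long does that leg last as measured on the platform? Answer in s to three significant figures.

Δt = 10.7 s

γ = 1/√(1 − 0.5513²) = 1/√0.6961 = 1.199
Proper time for N cycles: τ = N/f = 1.38×10⁶/(1.55×10⁵) = 8.903×10⁰ s = 8.903 s.
Lab-frame duration Δt = γτ = 1.199 × 8.903 = 10.67 s.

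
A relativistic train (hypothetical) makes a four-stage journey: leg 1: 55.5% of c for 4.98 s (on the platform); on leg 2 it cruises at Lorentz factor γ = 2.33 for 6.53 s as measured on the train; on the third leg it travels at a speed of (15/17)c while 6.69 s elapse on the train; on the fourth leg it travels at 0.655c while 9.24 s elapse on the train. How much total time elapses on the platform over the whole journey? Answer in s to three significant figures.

Leg 1: 4.98 s is already measured on the platform.
Leg 2: γ = 2.33; Δt_2 = 2.330 × 6.53 = 15.21 s.
Leg 3: γ = 1/√(1 − (15/17)²) = 17/8 = 2.125; Δt_3 = 2.125 × 6.69 = 14.22 s.
Leg 4: γ = 1/√(1 − 0.655²) = 1/√0.5710 = 1.323; Δt_4 = 1.323 × 9.24 = 12.23 s.
Total: 4.980 + 15.21 + 14.22 + 12.23 s.

Δt = 46.6 s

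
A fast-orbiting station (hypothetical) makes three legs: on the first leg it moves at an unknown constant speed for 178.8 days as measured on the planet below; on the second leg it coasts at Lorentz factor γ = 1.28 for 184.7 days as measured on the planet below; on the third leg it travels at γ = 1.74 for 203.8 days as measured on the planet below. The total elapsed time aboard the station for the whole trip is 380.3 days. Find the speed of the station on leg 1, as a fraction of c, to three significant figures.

Leg 1: speed unknown; τ_1 = 178.8/γ_1.
Leg 2: γ = 1.28; τ_2 = 184.7/1.280 = 144.3 days.
Leg 3: γ = 1.74; τ_3 = 203.8/1.740 = 117.1 days.
Total proper time: τ_1 + 144.3 + 117.1 = 380.3, so τ_1 = 380.3 − 261.4 = 118.9 days.
γ_1 = 178.8/118.9 = 1.504; β = √(1 − 1/γ²) = √0.5580.

β = 0.747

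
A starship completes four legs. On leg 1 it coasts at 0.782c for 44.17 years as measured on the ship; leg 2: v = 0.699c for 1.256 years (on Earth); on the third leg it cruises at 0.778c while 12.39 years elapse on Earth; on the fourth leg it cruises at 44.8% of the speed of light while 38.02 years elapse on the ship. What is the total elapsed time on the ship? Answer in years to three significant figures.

τ = 90.9 years

Leg 1: 44.17 years is already measured on the ship.
Leg 2: γ = 1/√(1 − 0.699²) = 1/√0.5114 = 1.398; τ_2 = 1.256/1.398 = 0.8982 years.
Leg 3: γ = 1/√(1 − 0.778²) = 1/√0.3947 = 1.592; τ_3 = 12.39/1.592 = 7.784 years.
Leg 4: 38.02 years is already measured on the ship.
Total: 44.17 + 0.8982 + 7.784 + 38.02 years.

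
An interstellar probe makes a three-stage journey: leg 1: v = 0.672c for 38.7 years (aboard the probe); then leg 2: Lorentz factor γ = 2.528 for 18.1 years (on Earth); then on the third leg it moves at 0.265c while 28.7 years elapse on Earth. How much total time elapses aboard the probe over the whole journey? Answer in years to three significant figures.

τ = 73.5 years

Leg 1: 38.7 years is already measured aboard the probe.
Leg 2: γ = 2.528; τ_2 = 18.1/2.528 = 7.160 years.
Leg 3: γ = 1/√(1 − 0.265²) = 1/√0.9298 = 1.037; τ_3 = 28.7/1.037 = 27.67 years.
Total: 38.70 + 7.160 + 27.67 years.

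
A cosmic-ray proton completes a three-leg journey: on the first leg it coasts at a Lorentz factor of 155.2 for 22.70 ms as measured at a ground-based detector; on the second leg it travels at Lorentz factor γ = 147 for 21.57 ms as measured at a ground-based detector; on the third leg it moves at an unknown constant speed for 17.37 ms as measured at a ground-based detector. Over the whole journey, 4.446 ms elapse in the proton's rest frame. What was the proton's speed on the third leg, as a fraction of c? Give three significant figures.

β = 0.971

Leg 1: γ = 155.2; τ_1 = 22.70/155.2 = 0.1463 ms.
Leg 2: γ = 147; τ_2 = 21.57/147.0 = 0.1467 ms.
Leg 3: speed unknown; τ_3 = 17.37/γ_3.
Total proper time: 0.1463 + 0.1467 + τ_3 = 4.446, so τ_3 = 4.446 − 0.2930 = 4.153 ms.
γ_3 = 17.37/4.153 = 4.183; β = √(1 − 1/γ²) = √0.9428.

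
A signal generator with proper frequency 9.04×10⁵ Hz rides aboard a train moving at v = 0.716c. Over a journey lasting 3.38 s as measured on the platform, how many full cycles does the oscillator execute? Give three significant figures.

N = 2.13×10⁶

γ = 1/√(1 − 0.716²) = 1/√0.4873 = 1.432
The oscillator's own cycle count is N = f × τ where τ is the proper time on the train. τ = Δt/γ = 3.38/1.432 = 2.360 s = 2.360×10⁰ s.
N = 9.04×10⁵ × 2.360×10⁰ = 2.133×10⁶.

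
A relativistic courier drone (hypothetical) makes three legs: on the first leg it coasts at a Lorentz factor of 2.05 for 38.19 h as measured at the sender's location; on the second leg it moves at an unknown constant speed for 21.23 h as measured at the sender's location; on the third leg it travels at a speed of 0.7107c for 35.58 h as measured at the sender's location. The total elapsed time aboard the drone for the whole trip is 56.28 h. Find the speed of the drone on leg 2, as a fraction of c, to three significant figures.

β = 0.804

Leg 1: γ = 2.05; τ_1 = 38.19/2.050 = 18.63 h.
Leg 2: speed unknown; τ_2 = 21.23/γ_2.
Leg 3: γ = 1/√(1 − 0.7107²) = 1/√0.4949 = 1.421; τ_3 = 35.58/1.421 = 25.03 h.
Total proper time: 18.63 + τ_2 + 25.03 = 56.28, so τ_2 = 56.28 − 43.66 = 12.62 h.
γ_2 = 21.23/12.62 = 1.682; β = √(1 − 1/γ²) = √0.6466.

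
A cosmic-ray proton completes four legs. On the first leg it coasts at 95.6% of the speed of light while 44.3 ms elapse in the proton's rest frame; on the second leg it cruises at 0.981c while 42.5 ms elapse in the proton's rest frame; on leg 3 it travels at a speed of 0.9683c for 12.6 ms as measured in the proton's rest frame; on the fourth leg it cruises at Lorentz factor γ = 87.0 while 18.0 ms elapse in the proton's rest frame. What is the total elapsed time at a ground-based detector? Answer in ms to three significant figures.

Δt = 1990 ms

Leg 1: β = 0.956; γ = 1/√(1 − 0.956²) = 1/√0.08606 = 3.409; Δt_1 = 3.409 × 44.3 = 151.0 ms.
Leg 2: γ = 1/√(1 − 0.981²) = 1/√0.03764 = 5.154; Δt_2 = 5.154 × 42.5 = 219.1 ms.
Leg 3: γ = 1/√(1 − 0.9683²) = 1/√0.06240 = 4.003; Δt_3 = 4.003 × 12.6 = 50.44 ms.
Leg 4: γ = 87.0; Δt_4 = 87.00 × 18.0 = 1566 ms.
Total: 151.0 + 219.1 + 50.44 + 1566 ms.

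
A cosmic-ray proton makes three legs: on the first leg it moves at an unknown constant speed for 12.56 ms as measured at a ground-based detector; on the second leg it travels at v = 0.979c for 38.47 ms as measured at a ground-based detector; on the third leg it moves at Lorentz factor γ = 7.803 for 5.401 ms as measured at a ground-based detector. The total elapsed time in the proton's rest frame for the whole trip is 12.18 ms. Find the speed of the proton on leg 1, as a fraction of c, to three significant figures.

Leg 1: speed unknown; τ_1 = 12.56/γ_1.
Leg 2: γ = 1/√(1 − 0.979²) = 1/√0.04156 = 4.905; τ_2 = 38.47/4.905 = 7.843 ms.
Leg 3: γ = 7.803; τ_3 = 5.401/7.803 = 0.6922 ms.
Total proper time: τ_1 + 7.843 + 0.6922 = 12.18, so τ_1 = 12.18 − 8.535 = 3.645 ms.
γ_1 = 12.56/3.645 = 3.446; β = √(1 − 1/γ²) = √0.9158.

β = 0.957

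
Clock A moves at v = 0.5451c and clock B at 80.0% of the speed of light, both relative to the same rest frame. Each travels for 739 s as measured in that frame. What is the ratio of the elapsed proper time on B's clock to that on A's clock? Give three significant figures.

τ_B/τ_A = 0.716

A: γ = 1/√(1 − 0.5451²) = 1/√0.7029 = 1.193. B: β = 0.800; γ = 1/√(1 − 0.800²) = 1/√0.3600 = 1.667.
τ_A/τ_B = γ_B/γ_A = 1.667/1.193 = 1.397, so τ_B/τ_A = 0.7157.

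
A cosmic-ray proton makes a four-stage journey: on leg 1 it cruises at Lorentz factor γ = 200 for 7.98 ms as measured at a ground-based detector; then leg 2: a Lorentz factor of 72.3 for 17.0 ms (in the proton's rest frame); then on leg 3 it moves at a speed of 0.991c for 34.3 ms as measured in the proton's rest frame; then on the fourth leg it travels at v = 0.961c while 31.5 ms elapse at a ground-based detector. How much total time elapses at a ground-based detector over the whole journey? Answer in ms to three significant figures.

Leg 1: 7.98 ms is already measured at a ground-based detector.
Leg 2: γ = 72.3; Δt_2 = 72.30 × 17.0 = 1229 ms.
Leg 3: γ = 1/√(1 − 0.991²) = 1/√0.01792 = 7.470; Δt_3 = 7.470 × 34.3 = 256.2 ms.
Leg 4: 31.5 ms is already measured at a ground-based detector.
Total: 7.980 + 1229 + 256.2 + 31.50 ms.

Δt = 1520 ms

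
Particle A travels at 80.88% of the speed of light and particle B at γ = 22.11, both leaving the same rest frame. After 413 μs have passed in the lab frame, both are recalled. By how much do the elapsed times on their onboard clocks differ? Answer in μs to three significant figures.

|τ_A − τ_B| = 224 μs

A: β = 0.8088; γ = 1/√(1 − 0.8088²) = 1/√0.3458 = 1.700; τ_A = 413/1.700 = 242.9 μs.
B: γ = 22.11; τ_B = 413/22.11 = 18.68 μs.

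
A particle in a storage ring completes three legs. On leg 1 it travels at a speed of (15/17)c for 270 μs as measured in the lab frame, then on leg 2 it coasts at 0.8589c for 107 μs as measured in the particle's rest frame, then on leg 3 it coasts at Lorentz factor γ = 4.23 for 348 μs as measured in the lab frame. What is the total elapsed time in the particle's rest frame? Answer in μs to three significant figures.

Leg 1: γ = 1/√(1 − (15/17)²) = 17/8 = 2.125; τ_1 = 270/2.125 = 127.1 μs.
Leg 2: 107 μs is already measured in the particle's rest frame.
Leg 3: γ = 4.23; τ_3 = 348/4.230 = 82.27 μs.
Total: 127.1 + 107.0 + 82.27 μs.

τ = 316 μs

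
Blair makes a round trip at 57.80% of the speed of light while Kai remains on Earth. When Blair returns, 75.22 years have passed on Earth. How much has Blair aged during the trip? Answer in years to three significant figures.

β = 0.5780; γ = 1/√(1 − 0.5780²) = 1/√0.6659 = 1.225
Blair's clock measures proper time along the trip: τ = Δt/γ = 75.22/1.225 years.

τ = 61.4 years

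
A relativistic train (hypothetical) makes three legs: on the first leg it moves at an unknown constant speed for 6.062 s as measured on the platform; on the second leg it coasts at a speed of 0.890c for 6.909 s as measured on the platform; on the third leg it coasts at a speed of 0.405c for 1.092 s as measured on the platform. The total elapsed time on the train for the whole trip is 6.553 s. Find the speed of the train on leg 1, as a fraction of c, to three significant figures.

β = 0.918

Leg 1: speed unknown; τ_1 = 6.062/γ_1.
Leg 2: γ = 1/√(1 − 0.890²) = 1/√0.2079 = 2.193; τ_2 = 6.909/2.193 = 3.150 s.
Leg 3: γ = 1/√(1 − 0.405²) = 1/√0.8360 = 1.094; τ_3 = 1.092/1.094 = 0.9984 s.
Total proper time: τ_1 + 3.150 + 0.9984 = 6.553, so τ_1 = 6.553 − 4.149 = 2.404 s.
γ_1 = 6.062/2.404 = 2.521; β = √(1 − 1/γ²) = √0.8427.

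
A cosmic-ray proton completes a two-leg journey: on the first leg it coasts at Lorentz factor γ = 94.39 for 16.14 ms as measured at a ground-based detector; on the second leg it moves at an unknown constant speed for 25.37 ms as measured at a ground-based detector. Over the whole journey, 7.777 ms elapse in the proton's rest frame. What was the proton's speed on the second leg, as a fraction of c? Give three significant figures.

Leg 1: γ = 94.39; τ_1 = 16.14/94.39 = 0.1710 ms.
Leg 2: speed unknown; τ_2 = 25.37/γ_2.
Total proper time: 0.1710 + τ_2 = 7.777, so τ_2 = 7.777 − 0.1710 = 7.606 ms.
γ_2 = 25.37/7.606 = 3.336; β = √(1 − 1/γ²) = √0.9101.

β = 0.954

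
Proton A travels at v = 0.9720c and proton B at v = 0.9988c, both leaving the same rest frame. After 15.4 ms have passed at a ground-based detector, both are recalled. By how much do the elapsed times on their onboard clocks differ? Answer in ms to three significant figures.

A: γ = 1/√(1 − 0.9720²) = 1/√0.05522 = 4.256; τ_A = 15.4/4.256 = 3.619 ms.
B: γ = 1/√(1 − 0.9988²) = 1/√0.002399 = 20.42; τ_B = 15.4/20.42 = 0.7542 ms.

|τ_A − τ_B| = 2.86 ms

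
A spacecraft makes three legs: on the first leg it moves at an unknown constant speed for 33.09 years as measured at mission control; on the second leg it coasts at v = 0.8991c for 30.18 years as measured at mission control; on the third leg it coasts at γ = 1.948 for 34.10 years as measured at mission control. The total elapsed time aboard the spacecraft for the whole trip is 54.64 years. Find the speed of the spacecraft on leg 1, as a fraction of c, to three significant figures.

Leg 1: speed unknown; τ_1 = 33.09/γ_1.
Leg 2: γ = 1/√(1 − 0.8991²) = 1/√0.1916 = 2.284; τ_2 = 30.18/2.284 = 13.21 years.
Leg 3: γ = 1.948; τ_3 = 34.10/1.948 = 17.51 years.
Total proper time: τ_1 + 13.21 + 17.51 = 54.64, so τ_1 = 54.64 − 30.72 = 23.92 years.
γ_1 = 33.09/23.92 = 1.383; β = √(1 − 1/γ²) = √0.4773.

β = 0.691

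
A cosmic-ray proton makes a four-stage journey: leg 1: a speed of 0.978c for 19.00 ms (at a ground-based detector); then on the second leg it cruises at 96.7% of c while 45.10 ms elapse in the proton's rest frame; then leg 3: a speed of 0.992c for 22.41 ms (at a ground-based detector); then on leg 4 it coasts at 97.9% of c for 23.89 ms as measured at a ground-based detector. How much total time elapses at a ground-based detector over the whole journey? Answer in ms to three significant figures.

Δt = 242 ms

Leg 1: 19.00 ms is already measured at a ground-based detector.
Leg 2: β = 0.967; γ = 1/√(1 − 0.967²) = 1/√0.06491 = 3.925; Δt_2 = 3.925 × 45.10 = 177.0 ms.
Leg 3: 22.41 ms is already measured at a ground-based detector.
Leg 4: 23.89 ms is already measured at a ground-based detector.
Total: 19.00 + 177.0 + 22.41 + 23.89 ms.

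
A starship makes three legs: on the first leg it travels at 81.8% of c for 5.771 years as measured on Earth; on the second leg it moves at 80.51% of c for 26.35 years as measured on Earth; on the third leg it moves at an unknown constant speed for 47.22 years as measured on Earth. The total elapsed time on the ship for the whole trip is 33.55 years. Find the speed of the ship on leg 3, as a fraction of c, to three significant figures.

Leg 1: β = 0.818; γ = 1/√(1 − 0.818²) = 1/√0.3309 = 1.738; τ_1 = 5.771/1.738 = 3.320 years.
Leg 2: β = 0.8051; γ = 1/√(1 − 0.8051²) = 1/√0.3518 = 1.686; τ_2 = 26.35/1.686 = 15.63 years.
Leg 3: speed unknown; τ_3 = 47.22/γ_3.
Total proper time: 3.320 + 15.63 + τ_3 = 33.55, so τ_3 = 33.55 − 18.95 = 14.60 years.
γ_3 = 47.22/14.60 = 3.234; β = √(1 − 1/γ²) = √0.9044.

β = 0.951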